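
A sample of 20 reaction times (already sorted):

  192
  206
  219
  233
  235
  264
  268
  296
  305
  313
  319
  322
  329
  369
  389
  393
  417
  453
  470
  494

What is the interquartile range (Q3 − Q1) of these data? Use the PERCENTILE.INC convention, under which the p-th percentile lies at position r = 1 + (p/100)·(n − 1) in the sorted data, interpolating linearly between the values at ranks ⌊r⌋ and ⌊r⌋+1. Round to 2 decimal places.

133.25

n = 20.
P25: r = 5.75; ranks 5–6 are 235, 264; interpolating gives 256.75.
P75: r = 15.25; ranks 15–16 are 389, 393; interpolating gives 390.
Difference: 390 − 256.75 = 133.25.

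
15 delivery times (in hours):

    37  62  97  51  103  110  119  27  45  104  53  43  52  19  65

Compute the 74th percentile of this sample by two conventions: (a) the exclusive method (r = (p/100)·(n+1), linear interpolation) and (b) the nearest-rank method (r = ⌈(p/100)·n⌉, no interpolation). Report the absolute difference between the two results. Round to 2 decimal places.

0.96

Sorted: 19, 27, 37, 43, 45, 51, 52, 53, 62, 65, 97, 103, 104, 110, 119.
n = 15.
(a) r = 11.84; between ranks 11 (97) and 12 (103): 102.04.
(b) the nearest-rank method: rank 12 → 103.
|102.04 − 103| = 0.96.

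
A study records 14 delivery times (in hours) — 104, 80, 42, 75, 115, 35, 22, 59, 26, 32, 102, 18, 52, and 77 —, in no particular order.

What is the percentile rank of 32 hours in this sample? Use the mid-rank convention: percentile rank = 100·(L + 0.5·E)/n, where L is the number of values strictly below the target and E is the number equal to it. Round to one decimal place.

25.0

Sorted: 18, 22, 26, 32, 35, 42, 52, 59, 75, 77, 80, 102, 104, 115.
Count below 32: L = 3; count equal: E = 1; n = 14.
Percentile rank = 100·(3 + 0.5·1)/14 = 100·3.5/14 = 25.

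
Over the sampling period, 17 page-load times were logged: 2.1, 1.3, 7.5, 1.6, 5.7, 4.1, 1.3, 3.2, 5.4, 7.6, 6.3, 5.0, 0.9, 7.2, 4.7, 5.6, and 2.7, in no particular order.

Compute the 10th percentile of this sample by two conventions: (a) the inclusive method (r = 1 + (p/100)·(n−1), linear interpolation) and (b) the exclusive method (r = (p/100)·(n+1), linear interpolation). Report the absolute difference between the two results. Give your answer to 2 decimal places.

0.08

Sorted: 0.9, 1.3, 1.3, 1.6, 2.1, 2.7, 3.2, 4.1, 4.7, 5.0, 5.4, 5.6, 5.7, 6.3, 7.2, 7.5, 7.6.
n = 17.
(a) r = 2.6; between ranks 2 (1.3) and 3 (1.3): 1.3.
(b) r = 1.8; between ranks 1 (0.9) and 2 (1.3): 1.22.
|1.3 − 1.22| = 0.08.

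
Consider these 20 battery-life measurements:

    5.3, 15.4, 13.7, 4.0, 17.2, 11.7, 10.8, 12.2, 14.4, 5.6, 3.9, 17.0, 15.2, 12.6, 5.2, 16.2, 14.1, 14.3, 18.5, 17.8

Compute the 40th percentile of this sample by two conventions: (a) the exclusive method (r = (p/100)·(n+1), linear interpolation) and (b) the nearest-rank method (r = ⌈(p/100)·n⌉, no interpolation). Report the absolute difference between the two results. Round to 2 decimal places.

Sorted: 3.9, 4.0, 5.2, 5.3, 5.6, 10.8, 11.7, 12.2, 12.6, 13.7, 14.1, 14.3, 14.4, 15.2, 15.4, 16.2, 17.0, 17.2, 17.8, 18.5.
n = 20.
(a) r = 8.4; between ranks 8 (12.2) and 9 (12.6): 12.36.
(b) the nearest-rank method: rank 8 → 12.2.
|12.36 − 12.2| = 0.16.

0.16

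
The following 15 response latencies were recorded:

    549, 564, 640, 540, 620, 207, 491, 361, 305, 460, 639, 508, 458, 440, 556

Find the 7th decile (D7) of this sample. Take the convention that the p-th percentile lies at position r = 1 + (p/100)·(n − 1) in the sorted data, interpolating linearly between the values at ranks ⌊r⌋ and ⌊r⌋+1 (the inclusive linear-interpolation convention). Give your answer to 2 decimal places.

554.60

Sorted: 207, 305, 361, 440, 458, 460, 491, 508, 540, 549, 556, 564, 620, 639, 640.
n = 15.
r = 1 + (70/100)·(15 − 1) = 1 + 9.8 = 10.8.
Rank 10 is 549 and rank 11 is 556.
Interpolate: 549 + 0.8·(556 − 549) = 549 + 0.8·7 = 554.6.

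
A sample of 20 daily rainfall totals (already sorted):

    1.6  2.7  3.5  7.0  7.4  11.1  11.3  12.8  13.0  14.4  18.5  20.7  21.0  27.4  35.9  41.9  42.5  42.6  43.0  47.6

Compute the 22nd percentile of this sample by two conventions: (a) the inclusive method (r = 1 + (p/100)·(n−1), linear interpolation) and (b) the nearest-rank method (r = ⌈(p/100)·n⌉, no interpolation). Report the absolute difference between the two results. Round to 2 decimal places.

0.67

n = 20.
(a) r = 5.18; between ranks 5 (7.4) and 6 (11.1): 8.066.
(b) the nearest-rank method: rank 5 → 7.4.
|8.066 − 7.4| = 0.666.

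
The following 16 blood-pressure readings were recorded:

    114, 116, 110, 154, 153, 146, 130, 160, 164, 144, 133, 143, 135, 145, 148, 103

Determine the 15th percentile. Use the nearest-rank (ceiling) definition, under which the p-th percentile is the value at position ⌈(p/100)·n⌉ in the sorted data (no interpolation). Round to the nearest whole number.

114

Sorted: 103, 110, 114, 116, 130, 133, 135, 143, 144, 145, 146, 148, 153, 154, 160, 164.
n = 16.
Position = ⌈15/100 · 16⌉ = ⌈2.4⌉ = 3.
The value at rank 3 is 114.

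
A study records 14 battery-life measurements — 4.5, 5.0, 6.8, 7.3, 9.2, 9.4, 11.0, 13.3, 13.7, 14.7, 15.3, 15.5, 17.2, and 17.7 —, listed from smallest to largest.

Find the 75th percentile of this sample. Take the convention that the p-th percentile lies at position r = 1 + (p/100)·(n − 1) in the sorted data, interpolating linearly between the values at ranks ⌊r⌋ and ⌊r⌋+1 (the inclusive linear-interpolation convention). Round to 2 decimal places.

n = 14.
r = 1 + (75/100)·(14 − 1) = 1 + 9.75 = 10.75.
Rank 10 is 14.7 and rank 11 is 15.3.
Interpolate: 14.7 + 0.75·(15.3 − 14.7) = 14.7 + 0.75·0.6 = 15.15.

15.15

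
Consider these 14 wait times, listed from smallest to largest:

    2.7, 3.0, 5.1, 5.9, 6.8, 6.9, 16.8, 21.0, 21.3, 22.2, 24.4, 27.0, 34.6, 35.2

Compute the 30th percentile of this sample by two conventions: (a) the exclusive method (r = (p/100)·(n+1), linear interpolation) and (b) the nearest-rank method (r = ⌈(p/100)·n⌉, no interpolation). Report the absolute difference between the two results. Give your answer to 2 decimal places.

n = 14.
(a) r = 4.5; between ranks 4 (5.9) and 5 (6.8): 6.35.
(b) the nearest-rank method: rank 5 → 6.8.
|6.35 − 6.8| = 0.45.

0.45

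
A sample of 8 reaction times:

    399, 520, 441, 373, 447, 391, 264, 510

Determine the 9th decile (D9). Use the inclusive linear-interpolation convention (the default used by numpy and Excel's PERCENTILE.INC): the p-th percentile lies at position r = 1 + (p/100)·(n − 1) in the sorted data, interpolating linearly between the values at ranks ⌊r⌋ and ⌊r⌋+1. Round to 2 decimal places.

513.00

Sorted: 264, 373, 391, 399, 441, 447, 510, 520.
n = 8.
r = 1 + (90/100)·(8 − 1) = 1 + 6.3 = 7.3.
Rank 7 is 510 and rank 8 is 520.
Interpolate: 510 + 0.3·(520 − 510) = 510 + 0.3·10 = 513.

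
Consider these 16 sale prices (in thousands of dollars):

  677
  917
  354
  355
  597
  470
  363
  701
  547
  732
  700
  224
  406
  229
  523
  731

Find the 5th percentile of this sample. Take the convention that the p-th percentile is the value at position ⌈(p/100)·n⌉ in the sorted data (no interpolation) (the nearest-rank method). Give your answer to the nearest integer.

Sorted: 224, 229, 354, 355, 363, 406, 470, 523, 547, 597, 677, 700, 701, 731, 732, 917.
n = 16.
Position = ⌈5/100 · 16⌉ = ⌈0.8⌉ = 1.
The value at rank 1 is 224.

224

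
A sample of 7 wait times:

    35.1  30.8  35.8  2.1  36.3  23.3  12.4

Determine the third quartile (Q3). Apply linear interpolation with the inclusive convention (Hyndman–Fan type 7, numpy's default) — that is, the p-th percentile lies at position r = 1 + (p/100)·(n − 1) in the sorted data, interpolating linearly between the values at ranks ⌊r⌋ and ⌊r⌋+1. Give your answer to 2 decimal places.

Sorted: 2.1, 12.4, 23.3, 30.8, 35.1, 35.8, 36.3.
n = 7.
r = 1 + (75/100)·(7 − 1) = 1 + 4.5 = 5.5.
Rank 5 is 35.1 and rank 6 is 35.8.
Interpolate: 35.1 + 0.5·(35.8 − 35.1) = 35.1 + 0.5·0.7 = 35.45.

35.45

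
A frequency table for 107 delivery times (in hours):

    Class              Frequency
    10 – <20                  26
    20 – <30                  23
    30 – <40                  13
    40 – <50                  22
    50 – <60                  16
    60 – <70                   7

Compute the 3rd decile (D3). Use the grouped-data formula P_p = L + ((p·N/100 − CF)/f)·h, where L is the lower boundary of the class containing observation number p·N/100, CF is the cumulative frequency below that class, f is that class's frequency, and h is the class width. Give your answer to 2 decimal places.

22.65

N = 107; target position k = 30/100 · 107 = 32.1.
Cumulative frequencies: 26, 49, 62, 84, 100, 107.
Observation 32.1 falls in the class 20 – <30.
L = 20, CF = 26, f = 23, h = 10.
P30 = 20 + ((32.1 − 26)/23)·10 = 20 + 2.65217 = 22.6522.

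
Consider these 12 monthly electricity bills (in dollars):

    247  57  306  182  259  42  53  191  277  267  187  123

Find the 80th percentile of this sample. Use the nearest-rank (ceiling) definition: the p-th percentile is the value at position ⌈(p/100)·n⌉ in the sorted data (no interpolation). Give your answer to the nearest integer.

267

Sorted: 42, 53, 57, 123, 182, 187, 191, 247, 259, 267, 277, 306.
n = 12.
Position = ⌈80/100 · 12⌉ = ⌈9.6⌉ = 10.
The value at rank 10 is 267.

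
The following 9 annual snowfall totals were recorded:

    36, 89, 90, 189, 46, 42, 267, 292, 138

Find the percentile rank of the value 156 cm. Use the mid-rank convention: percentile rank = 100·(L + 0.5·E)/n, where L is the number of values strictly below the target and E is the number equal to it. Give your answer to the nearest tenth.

Sorted: 36, 42, 46, 89, 90, 138, 189, 267, 292.
Count below 156: L = 6; count equal: E = 0; n = 9.
Percentile rank = 100·(6 + 0.5·0)/9 = 100·6/9 = 66.67.

66.7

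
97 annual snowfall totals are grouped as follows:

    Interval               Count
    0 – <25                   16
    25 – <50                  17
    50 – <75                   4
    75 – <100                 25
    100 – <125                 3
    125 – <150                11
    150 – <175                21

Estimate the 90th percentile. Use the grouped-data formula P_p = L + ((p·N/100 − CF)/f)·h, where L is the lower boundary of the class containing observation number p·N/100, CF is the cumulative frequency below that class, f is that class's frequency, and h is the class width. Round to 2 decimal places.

163.45

N = 97; target position k = 90/100 · 97 = 87.3.
Cumulative frequencies: 16, 33, 37, 62, 65, 76, 97.
Observation 87.3 falls in the class 150 – <175.
L = 150, CF = 76, f = 21, h = 25.
P90 = 150 + ((87.3 − 76)/21)·25 = 150 + 13.4524 = 163.452.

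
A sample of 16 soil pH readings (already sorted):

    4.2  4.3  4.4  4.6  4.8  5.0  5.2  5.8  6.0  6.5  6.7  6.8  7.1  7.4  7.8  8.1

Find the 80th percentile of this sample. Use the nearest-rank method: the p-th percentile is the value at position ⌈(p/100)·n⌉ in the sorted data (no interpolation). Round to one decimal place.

7.1

n = 16.
Position = ⌈80/100 · 16⌉ = ⌈12.8⌉ = 13.
The value at rank 13 is 7.1.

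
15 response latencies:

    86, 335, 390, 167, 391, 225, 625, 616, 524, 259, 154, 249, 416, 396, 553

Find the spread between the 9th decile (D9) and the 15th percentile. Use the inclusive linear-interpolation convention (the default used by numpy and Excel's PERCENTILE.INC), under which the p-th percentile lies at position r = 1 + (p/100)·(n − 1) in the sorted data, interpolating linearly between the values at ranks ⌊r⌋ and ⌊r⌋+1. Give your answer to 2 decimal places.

Sorted: 86, 154, 167, 225, 249, 259, 335, 390, 391, 396, 416, 524, 553, 616, 625.
n = 15.
P15: r = 3.1; ranks 3–4 are 167, 225; interpolating gives 172.8.
P90: r = 13.6; ranks 13–14 are 553, 616; interpolating gives 590.8.
Difference: 590.8 − 172.8 = 418.

418.00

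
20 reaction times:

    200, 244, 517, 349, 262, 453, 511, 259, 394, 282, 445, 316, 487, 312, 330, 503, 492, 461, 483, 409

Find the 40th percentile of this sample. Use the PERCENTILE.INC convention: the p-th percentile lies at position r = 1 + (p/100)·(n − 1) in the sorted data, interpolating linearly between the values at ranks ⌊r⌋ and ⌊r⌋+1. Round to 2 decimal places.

341.40

Sorted: 200, 244, 259, 262, 282, 312, 316, 330, 349, 394, 409, 445, 453, 461, 483, 487, 492, 503, 511, 517.
n = 20.
r = 1 + (40/100)·(20 − 1) = 1 + 7.6 = 8.6.
Rank 8 is 330 and rank 9 is 349.
Interpolate: 330 + 0.6·(349 − 330) = 330 + 0.6·19 = 341.4.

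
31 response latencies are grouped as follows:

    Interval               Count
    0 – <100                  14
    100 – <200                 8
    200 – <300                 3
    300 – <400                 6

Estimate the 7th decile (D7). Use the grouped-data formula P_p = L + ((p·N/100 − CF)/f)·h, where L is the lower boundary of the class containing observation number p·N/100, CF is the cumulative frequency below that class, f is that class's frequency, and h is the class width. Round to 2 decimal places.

196.25

N = 31; target position k = 70/100 · 31 = 21.7.
Cumulative frequencies: 14, 22, 25, 31.
Observation 21.7 falls in the class 100 – <200.
L = 100, CF = 14, f = 8, h = 100.
P70 = 100 + ((21.7 − 14)/8)·100 = 100 + 96.25 = 196.25.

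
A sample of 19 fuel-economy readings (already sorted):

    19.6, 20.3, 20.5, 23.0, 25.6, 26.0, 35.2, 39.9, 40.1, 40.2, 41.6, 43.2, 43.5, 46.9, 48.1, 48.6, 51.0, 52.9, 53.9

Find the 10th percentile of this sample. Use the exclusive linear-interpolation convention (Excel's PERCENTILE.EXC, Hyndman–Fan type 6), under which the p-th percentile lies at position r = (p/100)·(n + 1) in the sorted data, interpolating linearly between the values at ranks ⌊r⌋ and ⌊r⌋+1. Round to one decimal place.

20.3

n = 19.
r = (10/100)·(19 + 1) = 2.
r is an integer, so P10 is the value at rank 2: 20.3.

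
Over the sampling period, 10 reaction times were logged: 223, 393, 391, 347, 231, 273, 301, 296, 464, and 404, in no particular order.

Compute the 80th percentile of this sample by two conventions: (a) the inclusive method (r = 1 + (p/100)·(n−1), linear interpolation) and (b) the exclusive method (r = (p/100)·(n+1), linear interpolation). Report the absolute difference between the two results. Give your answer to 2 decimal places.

6.60

Sorted: 223, 231, 273, 296, 301, 347, 391, 393, 404, 464.
n = 10.
(a) r = 8.2; between ranks 8 (393) and 9 (404): 395.2.
(b) r = 8.8; between ranks 8 (393) and 9 (404): 401.8.
|395.2 − 401.8| = 6.6.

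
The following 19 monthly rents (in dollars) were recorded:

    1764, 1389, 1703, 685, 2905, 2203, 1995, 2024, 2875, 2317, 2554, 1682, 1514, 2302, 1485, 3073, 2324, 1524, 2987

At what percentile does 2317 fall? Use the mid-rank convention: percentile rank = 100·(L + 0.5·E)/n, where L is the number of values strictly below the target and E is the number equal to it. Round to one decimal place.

Sorted: 685, 1389, 1485, 1514, 1524, 1682, 1703, 1764, 1995, 2024, 2203, 2302, 2317, 2324, 2554, 2875, 2905, 2987, 3073.
Count below 2317: L = 12; count equal: E = 1; n = 19.
Percentile rank = 100·(12 + 0.5·1)/19 = 100·12.5/19 = 65.79.

65.8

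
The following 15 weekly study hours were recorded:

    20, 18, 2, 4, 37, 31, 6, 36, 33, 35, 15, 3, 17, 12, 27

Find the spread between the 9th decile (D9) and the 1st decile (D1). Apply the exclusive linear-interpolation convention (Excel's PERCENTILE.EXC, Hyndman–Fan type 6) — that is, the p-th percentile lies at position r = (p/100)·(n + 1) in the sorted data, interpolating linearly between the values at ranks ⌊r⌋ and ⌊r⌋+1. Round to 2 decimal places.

Sorted: 2, 3, 4, 6, 12, 15, 17, 18, 20, 27, 31, 33, 35, 36, 37.
n = 15.
P10: r = 1.6; ranks 1–2 are 2, 3; interpolating gives 2.6.
P90: r = 14.4; ranks 14–15 are 36, 37; interpolating gives 36.4.
Difference: 36.4 − 2.6 = 33.8.

33.80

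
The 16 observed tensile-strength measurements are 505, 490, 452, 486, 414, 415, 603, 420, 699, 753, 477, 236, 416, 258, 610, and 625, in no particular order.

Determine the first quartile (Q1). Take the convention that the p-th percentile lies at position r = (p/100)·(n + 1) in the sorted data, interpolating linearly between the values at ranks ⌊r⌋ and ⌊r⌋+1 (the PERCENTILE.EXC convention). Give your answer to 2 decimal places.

Sorted: 236, 258, 414, 415, 416, 420, 452, 477, 486, 490, 505, 603, 610, 625, 699, 753.
n = 16.
r = (25/100)·(16 + 1) = 4.25.
Rank 4 is 415 and rank 5 is 416.
Interpolate: 415 + 0.25·(416 − 415) = 415 + 0.25·1 = 415.25.

415.25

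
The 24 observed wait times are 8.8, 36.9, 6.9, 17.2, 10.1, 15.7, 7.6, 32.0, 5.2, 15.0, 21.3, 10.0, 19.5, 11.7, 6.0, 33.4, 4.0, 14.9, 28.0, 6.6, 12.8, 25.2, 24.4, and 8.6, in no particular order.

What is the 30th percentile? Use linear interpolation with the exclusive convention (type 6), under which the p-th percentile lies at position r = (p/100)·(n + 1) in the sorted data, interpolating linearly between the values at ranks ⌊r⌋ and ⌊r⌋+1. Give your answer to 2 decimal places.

Sorted: 4.0, 5.2, 6.0, 6.6, 6.9, 7.6, 8.6, 8.8, 10.0, 10.1, 11.7, 12.8, 14.9, 15.0, 15.7, 17.2, 19.5, 21.3, 24.4, 25.2, 28.0, 32.0, 33.4, 36.9.
n = 24.
r = (30/100)·(24 + 1) = 7.5.
Rank 7 is 8.6 and rank 8 is 8.8.
Interpolate: 8.6 + 0.5·(8.8 − 8.6) = 8.6 + 0.5·0.2 = 8.7.

8.70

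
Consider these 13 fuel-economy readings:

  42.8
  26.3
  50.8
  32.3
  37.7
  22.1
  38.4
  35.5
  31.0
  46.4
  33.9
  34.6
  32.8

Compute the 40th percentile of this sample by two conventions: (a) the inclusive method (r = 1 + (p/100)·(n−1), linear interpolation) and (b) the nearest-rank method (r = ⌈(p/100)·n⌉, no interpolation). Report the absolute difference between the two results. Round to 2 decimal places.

Sorted: 22.1, 26.3, 31.0, 32.3, 32.8, 33.9, 34.6, 35.5, 37.7, 38.4, 42.8, 46.4, 50.8.
n = 13.
(a) r = 5.8; between ranks 5 (32.8) and 6 (33.9): 33.68.
(b) the nearest-rank method: rank 6 → 33.9.
|33.68 − 33.9| = 0.22.

0.22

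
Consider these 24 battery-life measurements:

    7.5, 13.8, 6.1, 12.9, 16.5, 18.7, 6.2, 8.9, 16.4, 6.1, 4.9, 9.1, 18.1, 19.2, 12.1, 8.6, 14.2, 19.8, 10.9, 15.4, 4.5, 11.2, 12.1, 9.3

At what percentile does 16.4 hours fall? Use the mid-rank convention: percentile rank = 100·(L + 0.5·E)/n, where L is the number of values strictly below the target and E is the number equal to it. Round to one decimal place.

Sorted: 4.5, 4.9, 6.1, 6.1, 6.2, 7.5, 8.6, 8.9, 9.1, 9.3, 10.9, 11.2, 12.1, 12.1, 12.9, 13.8, 14.2, 15.4, 16.4, 16.5, 18.1, 18.7, 19.2, 19.8.
Count below 16.4: L = 18; count equal: E = 1; n = 24.
Percentile rank = 100·(18 + 0.5·1)/24 = 100·18.5/24 = 77.08.

77.1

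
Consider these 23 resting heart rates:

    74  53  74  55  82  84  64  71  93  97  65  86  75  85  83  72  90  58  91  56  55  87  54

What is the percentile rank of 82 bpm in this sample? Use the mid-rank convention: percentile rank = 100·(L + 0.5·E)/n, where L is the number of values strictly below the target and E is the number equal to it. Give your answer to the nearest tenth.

Sorted: 53, 54, 55, 55, 56, 58, 64, 65, 71, 72, 74, 74, 75, 82, 83, 84, 85, 86, 87, 90, 91, 93, 97.
Count below 82: L = 13; count equal: E = 1; n = 23.
Percentile rank = 100·(13 + 0.5·1)/23 = 100·13.5/23 = 58.7.

58.7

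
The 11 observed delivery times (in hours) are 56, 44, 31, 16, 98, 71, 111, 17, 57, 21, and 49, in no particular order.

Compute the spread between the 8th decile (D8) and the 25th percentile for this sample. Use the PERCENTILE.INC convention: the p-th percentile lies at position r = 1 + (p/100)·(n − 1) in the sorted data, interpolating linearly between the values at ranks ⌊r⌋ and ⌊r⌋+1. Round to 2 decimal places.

45.00

Sorted: 16, 17, 21, 31, 44, 49, 56, 57, 71, 98, 111.
n = 11.
P25: r = 3.5; ranks 3–4 are 21, 31; interpolating gives 26.
P80: r = 9 (integer) → 71.
Difference: 71 − 26 = 45.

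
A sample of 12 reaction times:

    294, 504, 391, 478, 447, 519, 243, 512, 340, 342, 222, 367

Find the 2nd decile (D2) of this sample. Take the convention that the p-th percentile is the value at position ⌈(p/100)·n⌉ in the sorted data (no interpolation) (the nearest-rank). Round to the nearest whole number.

Sorted: 222, 243, 294, 340, 342, 367, 391, 447, 478, 504, 512, 519.
n = 12.
Position = ⌈20/100 · 12⌉ = ⌈2.4⌉ = 3.
The value at rank 3 is 294.

294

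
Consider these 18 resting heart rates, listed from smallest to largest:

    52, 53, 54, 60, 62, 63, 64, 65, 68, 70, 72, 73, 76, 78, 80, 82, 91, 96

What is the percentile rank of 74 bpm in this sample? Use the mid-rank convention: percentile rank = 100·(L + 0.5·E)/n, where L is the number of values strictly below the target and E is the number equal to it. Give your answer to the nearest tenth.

66.7

Count below 74: L = 12; count equal: E = 0; n = 18.
Percentile rank = 100·(12 + 0.5·0)/18 = 100·12/18 = 66.67.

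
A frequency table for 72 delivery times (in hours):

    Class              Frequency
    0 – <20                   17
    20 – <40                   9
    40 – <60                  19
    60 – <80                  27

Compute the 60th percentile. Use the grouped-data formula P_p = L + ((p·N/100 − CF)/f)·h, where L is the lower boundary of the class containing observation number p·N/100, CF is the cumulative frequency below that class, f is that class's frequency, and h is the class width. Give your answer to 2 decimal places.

N = 72; target position k = 60/100 · 72 = 43.2.
Cumulative frequencies: 17, 26, 45, 72.
Observation 43.2 falls in the class 40 – <60.
L = 40, CF = 26, f = 19, h = 20.
P60 = 40 + ((43.2 − 26)/19)·20 = 40 + 18.1053 = 58.1053.

58.11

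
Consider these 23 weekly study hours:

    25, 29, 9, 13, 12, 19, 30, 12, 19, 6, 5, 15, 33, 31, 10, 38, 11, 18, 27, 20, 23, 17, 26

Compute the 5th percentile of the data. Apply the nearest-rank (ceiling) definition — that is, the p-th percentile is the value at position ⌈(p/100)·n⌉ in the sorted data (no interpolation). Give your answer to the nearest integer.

Sorted: 5, 6, 9, 10, 11, 12, 12, 13, 15, 17, 18, 19, 19, 20, 23, 25, 26, 27, 29, 30, 31, 33, 38.
n = 23.
Position = ⌈5/100 · 23⌉ = ⌈1.15⌉ = 2.
The value at rank 2 is 6.

6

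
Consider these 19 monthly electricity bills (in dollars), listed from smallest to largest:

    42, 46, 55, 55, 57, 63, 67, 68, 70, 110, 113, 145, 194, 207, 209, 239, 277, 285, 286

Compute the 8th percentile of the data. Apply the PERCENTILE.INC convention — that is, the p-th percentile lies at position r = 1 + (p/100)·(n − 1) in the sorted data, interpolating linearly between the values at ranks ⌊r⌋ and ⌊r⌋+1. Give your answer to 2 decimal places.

49.96

n = 19.
r = 1 + (8/100)·(19 − 1) = 1 + 1.44 = 2.44.
Rank 2 is 46 and rank 3 is 55.
Interpolate: 46 + 0.44·(55 − 46) = 46 + 0.44·9 = 49.96.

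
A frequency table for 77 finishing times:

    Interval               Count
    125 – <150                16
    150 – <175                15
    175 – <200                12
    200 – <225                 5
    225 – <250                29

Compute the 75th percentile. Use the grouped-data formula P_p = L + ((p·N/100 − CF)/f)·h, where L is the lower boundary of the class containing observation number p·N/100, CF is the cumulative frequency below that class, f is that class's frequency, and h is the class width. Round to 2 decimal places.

N = 77; target position k = 75/100 · 77 = 57.75.
Cumulative frequencies: 16, 31, 43, 48, 77.
Observation 57.75 falls in the class 225 – <250.
L = 225, CF = 48, f = 29, h = 25.
P75 = 225 + ((57.75 − 48)/29)·25 = 225 + 8.40517 = 233.405.

233.41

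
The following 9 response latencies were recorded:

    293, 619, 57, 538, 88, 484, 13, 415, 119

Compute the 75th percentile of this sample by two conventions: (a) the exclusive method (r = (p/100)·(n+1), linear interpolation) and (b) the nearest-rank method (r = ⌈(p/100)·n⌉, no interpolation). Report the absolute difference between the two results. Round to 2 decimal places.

Sorted: 13, 57, 88, 119, 293, 415, 484, 538, 619.
n = 9.
(a) r = 7.5; between ranks 7 (484) and 8 (538): 511.
(b) the nearest-rank method: rank 7 → 484.
|511 − 484| = 27.

27.00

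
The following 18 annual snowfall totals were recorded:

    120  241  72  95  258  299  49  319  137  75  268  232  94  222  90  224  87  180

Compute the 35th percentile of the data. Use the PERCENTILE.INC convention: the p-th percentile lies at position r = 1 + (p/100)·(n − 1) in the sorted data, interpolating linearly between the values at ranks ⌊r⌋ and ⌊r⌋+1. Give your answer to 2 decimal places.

94.95

Sorted: 49, 72, 75, 87, 90, 94, 95, 120, 137, 180, 222, 224, 232, 241, 258, 268, 299, 319.
n = 18.
r = 1 + (35/100)·(18 − 1) = 1 + 5.95 = 6.95.
Rank 6 is 94 and rank 7 is 95.
Interpolate: 94 + 0.95·(95 − 94) = 94 + 0.95·1 = 94.95.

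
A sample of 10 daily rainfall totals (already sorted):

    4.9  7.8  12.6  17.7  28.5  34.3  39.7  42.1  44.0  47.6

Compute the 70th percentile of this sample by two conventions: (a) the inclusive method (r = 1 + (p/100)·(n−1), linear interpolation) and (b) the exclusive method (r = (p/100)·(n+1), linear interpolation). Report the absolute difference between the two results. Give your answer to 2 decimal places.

n = 10.
(a) r = 7.3; between ranks 7 (39.7) and 8 (42.1): 40.42.
(b) r = 7.7; between ranks 7 (39.7) and 8 (42.1): 41.38.
|40.42 − 41.38| = 0.96.

0.96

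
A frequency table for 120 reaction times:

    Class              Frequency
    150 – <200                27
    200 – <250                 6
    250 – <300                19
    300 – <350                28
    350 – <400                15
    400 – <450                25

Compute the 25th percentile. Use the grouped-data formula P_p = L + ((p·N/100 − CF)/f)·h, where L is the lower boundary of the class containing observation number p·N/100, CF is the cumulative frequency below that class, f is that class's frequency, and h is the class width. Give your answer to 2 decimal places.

225.00

N = 120; target position k = 25/100 · 120 = 30.
Cumulative frequencies: 27, 33, 52, 80, 95, 120.
Observation 30 falls in the class 200 – <250.
L = 200, CF = 27, f = 6, h = 50.
P25 = 200 + ((30 − 27)/6)·50 = 200 + 25 = 225.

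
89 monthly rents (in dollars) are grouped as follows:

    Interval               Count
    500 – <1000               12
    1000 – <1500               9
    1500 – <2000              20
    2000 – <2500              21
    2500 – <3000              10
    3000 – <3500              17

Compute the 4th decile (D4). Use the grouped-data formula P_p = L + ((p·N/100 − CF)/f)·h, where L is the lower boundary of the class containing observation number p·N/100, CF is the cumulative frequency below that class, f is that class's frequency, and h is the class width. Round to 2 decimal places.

1865.00

N = 89; target position k = 40/100 · 89 = 35.6.
Cumulative frequencies: 12, 21, 41, 62, 72, 89.
Observation 35.6 falls in the class 1500 – <2000.
L = 1500, CF = 21, f = 20, h = 500.
P40 = 1500 + ((35.6 − 21)/20)·500 = 1500 + 365 = 1865.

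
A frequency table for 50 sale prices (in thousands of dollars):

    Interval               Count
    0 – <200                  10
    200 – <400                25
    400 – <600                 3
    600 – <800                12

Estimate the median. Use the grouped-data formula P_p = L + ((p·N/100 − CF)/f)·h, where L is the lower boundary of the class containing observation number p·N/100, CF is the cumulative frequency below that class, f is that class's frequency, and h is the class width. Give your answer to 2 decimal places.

320.00

N = 50; target position k = 50/100 · 50 = 25.
Cumulative frequencies: 10, 35, 38, 50.
Observation 25 falls in the class 200 – <400.
L = 200, CF = 10, f = 25, h = 200.
P50 = 200 + ((25 − 10)/25)·200 = 200 + 120 = 320.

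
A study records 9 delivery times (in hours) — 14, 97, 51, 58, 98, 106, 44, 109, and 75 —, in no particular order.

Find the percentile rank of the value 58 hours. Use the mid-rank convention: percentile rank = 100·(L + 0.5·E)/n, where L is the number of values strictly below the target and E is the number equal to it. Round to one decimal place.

Sorted: 14, 44, 51, 58, 75, 97, 98, 106, 109.
Count below 58: L = 3; count equal: E = 1; n = 9.
Percentile rank = 100·(3 + 0.5·1)/9 = 100·3.5/9 = 38.89.

38.9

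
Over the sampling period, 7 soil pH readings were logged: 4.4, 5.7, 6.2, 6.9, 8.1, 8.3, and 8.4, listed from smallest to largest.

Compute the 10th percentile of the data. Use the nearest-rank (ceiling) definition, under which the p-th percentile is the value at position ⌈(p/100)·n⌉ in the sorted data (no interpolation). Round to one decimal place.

4.4

n = 7.
Position = ⌈10/100 · 7⌉ = ⌈0.7⌉ = 1.
The value at rank 1 is 4.4.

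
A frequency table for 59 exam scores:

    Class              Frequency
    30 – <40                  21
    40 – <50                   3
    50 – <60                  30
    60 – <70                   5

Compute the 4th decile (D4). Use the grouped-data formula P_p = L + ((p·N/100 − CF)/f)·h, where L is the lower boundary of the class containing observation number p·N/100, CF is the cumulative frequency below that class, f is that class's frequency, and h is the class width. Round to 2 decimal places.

N = 59; target position k = 40/100 · 59 = 23.6.
Cumulative frequencies: 21, 24, 54, 59.
Observation 23.6 falls in the class 40 – <50.
L = 40, CF = 21, f = 3, h = 10.
P40 = 40 + ((23.6 − 21)/3)·10 = 40 + 8.66667 = 48.6667.

48.67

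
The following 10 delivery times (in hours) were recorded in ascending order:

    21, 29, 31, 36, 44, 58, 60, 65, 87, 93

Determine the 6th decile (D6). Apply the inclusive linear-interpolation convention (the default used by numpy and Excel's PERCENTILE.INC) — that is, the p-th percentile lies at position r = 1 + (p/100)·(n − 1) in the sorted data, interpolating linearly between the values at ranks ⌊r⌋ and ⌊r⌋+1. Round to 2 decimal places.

58.80

n = 10.
r = 1 + (60/100)·(10 − 1) = 1 + 5.4 = 6.4.
Rank 6 is 58 and rank 7 is 60.
Interpolate: 58 + 0.4·(60 − 58) = 58 + 0.4·2 = 58.8.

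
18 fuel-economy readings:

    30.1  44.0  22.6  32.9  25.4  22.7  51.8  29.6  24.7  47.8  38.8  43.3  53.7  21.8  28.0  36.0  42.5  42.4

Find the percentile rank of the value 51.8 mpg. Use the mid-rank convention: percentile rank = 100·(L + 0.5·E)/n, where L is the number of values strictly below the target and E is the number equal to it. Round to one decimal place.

91.7

Sorted: 21.8, 22.6, 22.7, 24.7, 25.4, 28.0, 29.6, 30.1, 32.9, 36.0, 38.8, 42.4, 42.5, 43.3, 44.0, 47.8, 51.8, 53.7.
Count below 51.8: L = 16; count equal: E = 1; n = 18.
Percentile rank = 100·(16 + 0.5·1)/18 = 100·16.5/18 = 91.67.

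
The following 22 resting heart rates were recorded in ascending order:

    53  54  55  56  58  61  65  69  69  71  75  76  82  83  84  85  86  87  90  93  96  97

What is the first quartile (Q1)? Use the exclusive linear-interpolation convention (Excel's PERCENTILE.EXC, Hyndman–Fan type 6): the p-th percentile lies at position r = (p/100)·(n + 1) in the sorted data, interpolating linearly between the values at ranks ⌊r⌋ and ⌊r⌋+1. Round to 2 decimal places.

60.25

n = 22.
r = (25/100)·(22 + 1) = 5.75.
Rank 5 is 58 and rank 6 is 61.
Interpolate: 58 + 0.75·(61 − 58) = 58 + 0.75·3 = 60.25.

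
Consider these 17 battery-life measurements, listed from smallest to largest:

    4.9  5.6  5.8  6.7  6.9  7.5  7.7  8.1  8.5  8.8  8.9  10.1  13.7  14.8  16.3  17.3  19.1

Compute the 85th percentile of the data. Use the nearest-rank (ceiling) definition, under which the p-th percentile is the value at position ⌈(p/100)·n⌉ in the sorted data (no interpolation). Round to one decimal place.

n = 17.
Position = ⌈85/100 · 17⌉ = ⌈14.45⌉ = 15.
The value at rank 15 is 16.3.

16.3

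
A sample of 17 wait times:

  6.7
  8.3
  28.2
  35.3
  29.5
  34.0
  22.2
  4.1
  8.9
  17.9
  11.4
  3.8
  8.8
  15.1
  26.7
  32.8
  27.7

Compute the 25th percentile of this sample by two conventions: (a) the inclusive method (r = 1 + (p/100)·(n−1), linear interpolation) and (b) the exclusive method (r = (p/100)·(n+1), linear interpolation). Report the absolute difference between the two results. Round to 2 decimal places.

Sorted: 3.8, 4.1, 6.7, 8.3, 8.8, 8.9, 11.4, 15.1, 17.9, 22.2, 26.7, 27.7, 28.2, 29.5, 32.8, 34.0, 35.3.
n = 17.
(a) r = 5 → value at rank 5 = 8.8.
(b) r = 4.5; between ranks 4 (8.3) and 5 (8.8): 8.55.
|8.8 − 8.55| = 0.25.

0.25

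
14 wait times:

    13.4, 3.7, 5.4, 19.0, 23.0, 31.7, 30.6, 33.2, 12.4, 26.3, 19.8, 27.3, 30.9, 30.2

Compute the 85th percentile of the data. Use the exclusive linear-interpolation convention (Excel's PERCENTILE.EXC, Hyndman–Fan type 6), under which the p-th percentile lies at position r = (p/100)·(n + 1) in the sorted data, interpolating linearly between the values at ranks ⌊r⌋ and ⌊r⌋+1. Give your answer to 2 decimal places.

Sorted: 3.7, 5.4, 12.4, 13.4, 19.0, 19.8, 23.0, 26.3, 27.3, 30.2, 30.6, 30.9, 31.7, 33.2.
n = 14.
r = (85/100)·(14 + 1) = 12.75.
Rank 12 is 30.9 and rank 13 is 31.7.
Interpolate: 30.9 + 0.75·(31.7 − 30.9) = 30.9 + 0.75·0.8 = 31.5.

31.50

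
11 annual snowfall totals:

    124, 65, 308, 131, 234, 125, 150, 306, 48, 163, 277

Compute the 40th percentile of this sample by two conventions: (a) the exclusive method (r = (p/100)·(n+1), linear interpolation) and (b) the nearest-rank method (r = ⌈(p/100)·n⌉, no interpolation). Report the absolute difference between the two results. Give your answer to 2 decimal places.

Sorted: 48, 65, 124, 125, 131, 150, 163, 234, 277, 306, 308.
n = 11.
(a) r = 4.8; between ranks 4 (125) and 5 (131): 129.8.
(b) the nearest-rank method: rank 5 → 131.
|129.8 − 131| = 1.2.

1.20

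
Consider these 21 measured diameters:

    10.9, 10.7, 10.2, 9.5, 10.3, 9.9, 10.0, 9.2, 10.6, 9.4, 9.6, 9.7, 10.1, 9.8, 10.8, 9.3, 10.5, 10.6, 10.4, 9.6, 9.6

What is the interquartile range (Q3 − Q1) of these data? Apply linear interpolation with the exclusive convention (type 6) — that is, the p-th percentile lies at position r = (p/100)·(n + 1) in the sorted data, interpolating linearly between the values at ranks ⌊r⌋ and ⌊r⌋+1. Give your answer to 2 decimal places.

0.95

Sorted: 9.2, 9.3, 9.4, 9.5, 9.6, 9.6, 9.6, 9.7, 9.8, 9.9, 10.0, 10.1, 10.2, 10.3, 10.4, 10.5, 10.6, 10.6, 10.7, 10.8, 10.9.
n = 21.
P25: r = 5.5; ranks 5–6 are 9.6, 9.6; interpolating gives 9.6.
P75: r = 16.5; ranks 16–17 are 10.5, 10.6; interpolating gives 10.55.
Difference: 10.55 − 9.6 = 0.95.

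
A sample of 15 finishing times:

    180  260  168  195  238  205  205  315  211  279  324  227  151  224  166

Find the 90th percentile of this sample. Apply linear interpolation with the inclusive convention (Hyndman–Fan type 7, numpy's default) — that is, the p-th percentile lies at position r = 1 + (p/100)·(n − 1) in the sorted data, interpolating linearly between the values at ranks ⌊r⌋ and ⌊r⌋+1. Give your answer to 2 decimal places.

Sorted: 151, 166, 168, 180, 195, 205, 205, 211, 224, 227, 238, 260, 279, 315, 324.
n = 15.
r = 1 + (90/100)·(15 − 1) = 1 + 12.6 = 13.6.
Rank 13 is 279 and rank 14 is 315.
Interpolate: 279 + 0.6·(315 − 279) = 279 + 0.6·36 = 300.6.

300.60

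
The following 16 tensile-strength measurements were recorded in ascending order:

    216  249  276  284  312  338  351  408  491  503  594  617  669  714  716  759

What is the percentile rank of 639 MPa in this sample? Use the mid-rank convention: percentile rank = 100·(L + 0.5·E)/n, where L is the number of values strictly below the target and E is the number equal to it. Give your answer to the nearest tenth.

Count below 639: L = 12; count equal: E = 0; n = 16.
Percentile rank = 100·(12 + 0.5·0)/16 = 100·12/16 = 75.

75.0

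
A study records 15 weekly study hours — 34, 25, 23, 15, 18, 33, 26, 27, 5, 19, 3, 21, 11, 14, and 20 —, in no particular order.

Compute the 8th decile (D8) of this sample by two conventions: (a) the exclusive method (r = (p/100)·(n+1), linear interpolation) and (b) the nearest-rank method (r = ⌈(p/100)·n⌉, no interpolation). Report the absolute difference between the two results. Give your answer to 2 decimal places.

0.80

Sorted: 3, 5, 11, 14, 15, 18, 19, 20, 21, 23, 25, 26, 27, 33, 34.
n = 15.
(a) r = 12.8; between ranks 12 (26) and 13 (27): 26.8.
(b) the nearest-rank method: rank 12 → 26.
|26.8 − 26| = 0.8.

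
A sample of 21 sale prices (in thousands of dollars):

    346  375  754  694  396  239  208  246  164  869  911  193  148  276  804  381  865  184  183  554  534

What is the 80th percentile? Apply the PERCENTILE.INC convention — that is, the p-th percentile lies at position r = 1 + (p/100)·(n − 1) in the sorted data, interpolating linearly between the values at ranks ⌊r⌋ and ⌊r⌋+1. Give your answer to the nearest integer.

754

Sorted: 148, 164, 183, 184, 193, 208, 239, 246, 276, 346, 375, 381, 396, 534, 554, 694, 754, 804, 865, 869, 911.
n = 21.
r = 1 + (80/100)·(21 − 1) = 1 + 16 = 17.
r is an integer, so P80 is the value at rank 17: 754.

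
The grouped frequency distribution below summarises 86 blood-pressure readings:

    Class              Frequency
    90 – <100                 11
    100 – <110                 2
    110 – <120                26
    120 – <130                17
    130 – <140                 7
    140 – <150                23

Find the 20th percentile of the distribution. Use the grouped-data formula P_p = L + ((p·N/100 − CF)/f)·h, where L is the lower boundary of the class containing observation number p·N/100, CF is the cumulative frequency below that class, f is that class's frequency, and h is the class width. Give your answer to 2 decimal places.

111.62

N = 86; target position k = 20/100 · 86 = 17.2.
Cumulative frequencies: 11, 13, 39, 56, 63, 86.
Observation 17.2 falls in the class 110 – <120.
L = 110, CF = 13, f = 26, h = 10.
P20 = 110 + ((17.2 − 13)/26)·10 = 110 + 1.61538 = 111.615.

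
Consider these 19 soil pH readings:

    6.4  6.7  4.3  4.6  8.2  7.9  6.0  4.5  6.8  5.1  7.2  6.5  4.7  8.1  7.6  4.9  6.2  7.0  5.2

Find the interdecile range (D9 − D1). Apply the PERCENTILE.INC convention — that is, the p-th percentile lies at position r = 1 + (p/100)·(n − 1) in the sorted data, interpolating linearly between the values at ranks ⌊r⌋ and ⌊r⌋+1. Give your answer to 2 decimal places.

Sorted: 4.3, 4.5, 4.6, 4.7, 4.9, 5.1, 5.2, 6.0, 6.2, 6.4, 6.5, 6.7, 6.8, 7.0, 7.2, 7.6, 7.9, 8.1, 8.2.
n = 19.
P10: r = 2.8; ranks 2–3 are 4.5, 4.6; interpolating gives 4.58.
P90: r = 17.2; ranks 17–18 are 7.9, 8.1; interpolating gives 7.94.
Difference: 7.94 − 4.58 = 3.36.

3.36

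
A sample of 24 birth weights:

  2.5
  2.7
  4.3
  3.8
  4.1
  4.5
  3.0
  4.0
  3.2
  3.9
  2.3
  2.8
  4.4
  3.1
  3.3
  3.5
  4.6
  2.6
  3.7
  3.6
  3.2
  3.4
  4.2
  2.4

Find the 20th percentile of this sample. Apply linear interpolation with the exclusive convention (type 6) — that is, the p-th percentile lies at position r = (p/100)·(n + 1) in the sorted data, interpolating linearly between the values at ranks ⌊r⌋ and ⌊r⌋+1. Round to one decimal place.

Sorted: 2.3, 2.4, 2.5, 2.6, 2.7, 2.8, 3.0, 3.1, 3.2, 3.2, 3.3, 3.4, 3.5, 3.6, 3.7, 3.8, 3.9, 4.0, 4.1, 4.2, 4.3, 4.4, 4.5, 4.6.
n = 24.
r = (20/100)·(24 + 1) = 5.
r is an integer, so P20 is the value at rank 5: 2.7.

2.7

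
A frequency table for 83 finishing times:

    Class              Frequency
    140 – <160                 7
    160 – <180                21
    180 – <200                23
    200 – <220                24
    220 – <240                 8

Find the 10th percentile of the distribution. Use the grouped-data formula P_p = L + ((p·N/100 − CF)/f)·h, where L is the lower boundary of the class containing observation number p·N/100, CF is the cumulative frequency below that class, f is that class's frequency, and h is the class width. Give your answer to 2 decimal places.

N = 83; target position k = 10/100 · 83 = 8.3.
Cumulative frequencies: 7, 28, 51, 75, 83.
Observation 8.3 falls in the class 160 – <180.
L = 160, CF = 7, f = 21, h = 20.
P10 = 160 + ((8.3 − 7)/21)·20 = 160 + 1.2381 = 161.238.

161.24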